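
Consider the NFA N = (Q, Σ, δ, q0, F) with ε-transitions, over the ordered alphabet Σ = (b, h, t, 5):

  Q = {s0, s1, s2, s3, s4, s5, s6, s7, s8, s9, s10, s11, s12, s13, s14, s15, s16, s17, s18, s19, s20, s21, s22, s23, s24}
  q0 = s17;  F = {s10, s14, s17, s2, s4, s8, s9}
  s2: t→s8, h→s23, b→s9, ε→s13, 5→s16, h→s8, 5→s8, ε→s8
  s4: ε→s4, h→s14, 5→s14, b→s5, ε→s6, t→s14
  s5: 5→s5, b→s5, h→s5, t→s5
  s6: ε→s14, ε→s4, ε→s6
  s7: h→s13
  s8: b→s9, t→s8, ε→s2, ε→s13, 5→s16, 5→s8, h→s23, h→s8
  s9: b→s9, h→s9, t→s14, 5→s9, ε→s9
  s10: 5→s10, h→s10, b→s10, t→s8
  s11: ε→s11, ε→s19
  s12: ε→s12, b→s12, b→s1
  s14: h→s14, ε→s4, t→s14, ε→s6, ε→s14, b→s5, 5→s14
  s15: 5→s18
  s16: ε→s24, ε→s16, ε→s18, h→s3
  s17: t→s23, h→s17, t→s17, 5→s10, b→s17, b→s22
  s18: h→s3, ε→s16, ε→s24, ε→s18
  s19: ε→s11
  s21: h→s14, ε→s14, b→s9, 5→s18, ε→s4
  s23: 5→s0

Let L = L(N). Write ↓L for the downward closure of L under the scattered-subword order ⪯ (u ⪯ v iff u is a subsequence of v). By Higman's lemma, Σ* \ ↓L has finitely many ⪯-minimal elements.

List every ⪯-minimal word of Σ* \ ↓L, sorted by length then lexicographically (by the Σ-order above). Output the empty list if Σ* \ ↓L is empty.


A = [5tbtb].

|Q|=25, |F|=7, |δ|=73 (25 ε).
min D↑ (6 st, q0=0, F={5}): 0:b→0,h→0,t→0,5→1 1:b→1,h→1,t→2,5→1 2:b→3,h→2,t→2,5→2 3:b→3,h→3,t→4,5→3 4:b→5,h→4,t→4,5→4 5:b→5,h→5,t→5,5→5.
'5tbtb': |S_i|=[17, 15, 14, 5, 4, 1] end={s5} ∉↓L; 5/5 del acc.
1 obstructions.


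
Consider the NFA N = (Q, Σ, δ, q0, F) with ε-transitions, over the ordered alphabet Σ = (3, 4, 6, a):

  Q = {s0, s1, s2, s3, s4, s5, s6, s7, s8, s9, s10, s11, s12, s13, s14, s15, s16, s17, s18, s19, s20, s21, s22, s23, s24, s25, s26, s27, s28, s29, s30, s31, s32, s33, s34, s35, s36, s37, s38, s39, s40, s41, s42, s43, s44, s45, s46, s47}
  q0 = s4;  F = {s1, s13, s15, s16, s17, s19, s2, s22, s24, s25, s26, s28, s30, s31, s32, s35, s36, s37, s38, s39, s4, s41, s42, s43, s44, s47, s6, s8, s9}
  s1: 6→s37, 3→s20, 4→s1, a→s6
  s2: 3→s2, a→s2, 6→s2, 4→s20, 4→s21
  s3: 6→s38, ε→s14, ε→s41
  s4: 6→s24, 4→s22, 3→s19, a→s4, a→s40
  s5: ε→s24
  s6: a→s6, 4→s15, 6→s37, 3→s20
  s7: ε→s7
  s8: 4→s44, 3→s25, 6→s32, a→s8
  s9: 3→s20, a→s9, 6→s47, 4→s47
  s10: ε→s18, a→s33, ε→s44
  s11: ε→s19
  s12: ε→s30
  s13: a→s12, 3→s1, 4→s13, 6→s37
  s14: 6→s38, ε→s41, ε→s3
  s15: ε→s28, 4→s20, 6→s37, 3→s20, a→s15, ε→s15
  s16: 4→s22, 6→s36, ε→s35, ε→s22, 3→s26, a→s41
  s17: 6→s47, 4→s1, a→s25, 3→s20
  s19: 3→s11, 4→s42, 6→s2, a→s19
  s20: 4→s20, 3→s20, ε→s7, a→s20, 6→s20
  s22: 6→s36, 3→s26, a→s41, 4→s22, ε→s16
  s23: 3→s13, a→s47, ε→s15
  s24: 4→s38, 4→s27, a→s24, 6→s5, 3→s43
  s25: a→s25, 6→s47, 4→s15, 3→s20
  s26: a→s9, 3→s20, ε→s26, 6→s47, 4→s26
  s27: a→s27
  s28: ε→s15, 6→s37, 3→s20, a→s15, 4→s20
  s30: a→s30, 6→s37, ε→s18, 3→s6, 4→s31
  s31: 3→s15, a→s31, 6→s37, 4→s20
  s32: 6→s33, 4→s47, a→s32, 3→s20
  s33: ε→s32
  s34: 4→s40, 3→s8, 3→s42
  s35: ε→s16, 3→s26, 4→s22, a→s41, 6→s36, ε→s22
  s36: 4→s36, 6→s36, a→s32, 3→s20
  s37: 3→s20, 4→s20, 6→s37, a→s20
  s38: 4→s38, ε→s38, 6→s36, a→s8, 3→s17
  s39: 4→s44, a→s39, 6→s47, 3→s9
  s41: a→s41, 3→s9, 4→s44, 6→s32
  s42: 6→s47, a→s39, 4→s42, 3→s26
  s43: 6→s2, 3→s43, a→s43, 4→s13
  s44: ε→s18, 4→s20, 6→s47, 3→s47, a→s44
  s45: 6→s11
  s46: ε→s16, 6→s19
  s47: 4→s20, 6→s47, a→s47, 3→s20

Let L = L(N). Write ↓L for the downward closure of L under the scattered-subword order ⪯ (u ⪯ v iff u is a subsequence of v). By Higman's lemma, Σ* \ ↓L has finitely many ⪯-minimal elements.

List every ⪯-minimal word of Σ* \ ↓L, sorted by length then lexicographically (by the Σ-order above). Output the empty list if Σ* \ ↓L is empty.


Antichain: [364, 433, 463, 4a44, 6346a].

|Q|=48, |F|=29, |δ|=160 (26 ε).
min D↑ (27 st, q0=0, F={13}): 0:3→1,4→2,6→3,a→0 1:3→1,4→4,6→5,a→1 2:3→6,4→2,6→7,a→8 3:3→9,4→10,6→3,a→3 4:3→6,4→4,6→11,a→12 5:3→5,4→13,6→5,a→5 6:3→13,4→6,6→11,a→14 7:3→13,4→7,6→7,a→15 8:3→14,4→16,6→15,a→8 9:3→9,4→17,6→5,a→9 10:3→18,4→10,6→7,a→19 11:3→13,4→13,6→11,a→11 12:3→14,4→16,6→11,a→12 13:3→13,4→13,6→13,a→13 14:3→13,4→11,6→11,a→14 15:3→13,4→11,6→15,a→15 16:3→11,4→13,6→11,a→16 17:3→20,4→17,6→21,a→22 18:3→13,4→20,6→11,a→23 19:3→23,4→16,6→15,a→19 20:3→13,4→20,6→21,a→24 21:3→13,4→13,6→21,a→13 22:3→24,4→25,6→21,a→22 23:3→13,4→26,6→11,a→23 24:3→13,4→26,6→21,a→24 25:3→26,4→13,6→21,a→25 26:3→13,4→13,6→21,a→26 (ε-aug+det+¬).
'364': N↓-sim [39, 25, 6, 3] end={s20,s21,s7} — reject; 3/3 deletions ∈↓L.
'433': N↓-sim [39, 31, 12, 2] end={s20,s7} rej; 3/3 deletions ∈↓L.
'463': run [39, 31, 7, 2] end={s20,s7} rej; 3/3 deletions ∈↓L.
'4a44': run [39, 31, 20, 9, 2] end={s20,s7} — reject; 4/4 del acc.
'6346a': run [39, 27, 18, 13, 3, 2] end={s20,s7} — reject; 5/5 single-dels accept.
5 words, ⪯-incomp.


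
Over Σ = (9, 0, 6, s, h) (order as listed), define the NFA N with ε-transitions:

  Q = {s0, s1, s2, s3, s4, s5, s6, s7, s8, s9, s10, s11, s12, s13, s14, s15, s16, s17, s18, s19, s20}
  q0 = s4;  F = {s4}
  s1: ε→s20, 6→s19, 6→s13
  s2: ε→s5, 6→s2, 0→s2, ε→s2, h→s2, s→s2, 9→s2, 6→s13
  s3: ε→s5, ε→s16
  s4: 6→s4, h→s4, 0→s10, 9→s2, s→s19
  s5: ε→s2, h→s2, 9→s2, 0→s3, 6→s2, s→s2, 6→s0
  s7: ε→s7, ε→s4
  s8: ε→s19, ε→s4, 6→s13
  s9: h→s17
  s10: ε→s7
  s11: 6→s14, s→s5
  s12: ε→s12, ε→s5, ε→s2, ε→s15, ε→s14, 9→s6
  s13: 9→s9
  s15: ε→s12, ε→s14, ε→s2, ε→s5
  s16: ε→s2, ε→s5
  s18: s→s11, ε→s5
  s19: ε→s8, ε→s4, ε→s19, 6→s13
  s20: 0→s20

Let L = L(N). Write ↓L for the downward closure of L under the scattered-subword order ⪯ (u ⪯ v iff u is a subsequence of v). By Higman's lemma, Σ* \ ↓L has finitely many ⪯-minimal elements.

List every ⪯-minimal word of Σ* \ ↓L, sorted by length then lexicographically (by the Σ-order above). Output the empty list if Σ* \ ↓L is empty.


Antichain: [9].

|Q|=21, |F|=1, |δ|=54 (26 ε).
min D↑ (2 st, q0=0, F={1}): 0:9→1,0→0,6→0,s→0,h→0 1:9→1,0→1,6→1,s→1,h→1.
'9': |S_i|=[13, 8] end={s0,s13,s16,s17,s2,s3,s5,s9} — reject; 1/1 deletions ∈↓L.
1 words, ⪯-incomp.


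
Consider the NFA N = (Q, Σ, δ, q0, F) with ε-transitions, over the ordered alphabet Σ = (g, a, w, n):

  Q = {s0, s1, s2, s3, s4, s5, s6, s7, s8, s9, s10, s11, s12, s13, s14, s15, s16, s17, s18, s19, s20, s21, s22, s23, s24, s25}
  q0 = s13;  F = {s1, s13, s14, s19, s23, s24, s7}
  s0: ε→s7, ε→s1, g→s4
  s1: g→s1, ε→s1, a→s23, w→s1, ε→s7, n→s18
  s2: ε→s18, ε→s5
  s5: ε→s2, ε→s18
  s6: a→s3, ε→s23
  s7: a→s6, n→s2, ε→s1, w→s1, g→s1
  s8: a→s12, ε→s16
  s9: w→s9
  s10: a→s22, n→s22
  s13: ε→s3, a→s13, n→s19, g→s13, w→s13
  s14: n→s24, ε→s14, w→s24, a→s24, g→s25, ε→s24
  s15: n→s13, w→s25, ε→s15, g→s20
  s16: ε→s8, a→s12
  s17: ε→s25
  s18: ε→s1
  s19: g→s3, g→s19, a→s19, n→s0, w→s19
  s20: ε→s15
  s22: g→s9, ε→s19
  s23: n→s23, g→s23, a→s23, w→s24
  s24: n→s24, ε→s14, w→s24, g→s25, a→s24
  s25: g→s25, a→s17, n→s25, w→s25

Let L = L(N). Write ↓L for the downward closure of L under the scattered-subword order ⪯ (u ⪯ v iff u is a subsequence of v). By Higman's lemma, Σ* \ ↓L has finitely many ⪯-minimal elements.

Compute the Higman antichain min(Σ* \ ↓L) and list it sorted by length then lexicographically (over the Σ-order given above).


min(Σ*\↓L) = [nnawg].

|Q|=26, |F|=7, |δ|=65 (21 ε).
min D↑ (6 st, q0=0, F={5}): 0:g→0,a→0,w→0,n→1 1:g→1,a→1,w→1,n→2 2:g→2,a→3,w→2,n→2 3:g→3,a→3,w→4,n→3 4:g→5,a→4,w→4,n→4 5:g→5,a→5,w→5,n→5.
'nnawg': N↓-sim [16, 15, 14, 7, 4, 2] end={s17,s25} rej; 5/5 deletions ∈↓L.
1 minimals (antichain).


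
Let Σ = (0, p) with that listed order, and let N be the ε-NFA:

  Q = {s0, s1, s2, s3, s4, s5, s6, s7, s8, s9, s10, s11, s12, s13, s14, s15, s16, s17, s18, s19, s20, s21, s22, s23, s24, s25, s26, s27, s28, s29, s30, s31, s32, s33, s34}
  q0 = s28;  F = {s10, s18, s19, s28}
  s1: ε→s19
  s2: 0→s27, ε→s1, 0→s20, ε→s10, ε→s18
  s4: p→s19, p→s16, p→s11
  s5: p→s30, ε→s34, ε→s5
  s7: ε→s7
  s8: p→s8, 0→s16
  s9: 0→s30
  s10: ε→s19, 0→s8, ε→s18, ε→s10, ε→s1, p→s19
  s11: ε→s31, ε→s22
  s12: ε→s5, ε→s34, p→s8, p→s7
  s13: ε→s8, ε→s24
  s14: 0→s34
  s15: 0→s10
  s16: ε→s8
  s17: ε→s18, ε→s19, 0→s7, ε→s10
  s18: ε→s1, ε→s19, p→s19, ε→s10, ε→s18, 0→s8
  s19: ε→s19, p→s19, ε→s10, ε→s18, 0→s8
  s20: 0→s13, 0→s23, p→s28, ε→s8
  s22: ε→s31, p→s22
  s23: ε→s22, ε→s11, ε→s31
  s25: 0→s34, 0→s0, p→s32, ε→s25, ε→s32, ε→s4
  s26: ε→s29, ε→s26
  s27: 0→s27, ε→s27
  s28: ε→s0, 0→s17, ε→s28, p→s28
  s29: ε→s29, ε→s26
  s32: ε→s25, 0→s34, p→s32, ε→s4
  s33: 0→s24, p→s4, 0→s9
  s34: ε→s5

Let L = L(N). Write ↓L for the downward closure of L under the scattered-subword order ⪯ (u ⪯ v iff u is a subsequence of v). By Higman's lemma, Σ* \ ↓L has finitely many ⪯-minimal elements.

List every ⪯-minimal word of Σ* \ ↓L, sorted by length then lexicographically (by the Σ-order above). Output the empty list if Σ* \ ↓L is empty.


|Q|=35, |F|=4, |δ|=81 (46 ε).
min D↑ (3 st, q0=0, F={2}): 0:0→1,p→0 1:0→2,p→1 2:0→2,p→2 (ε-aug+det+¬).
'00': |S_i|=[10, 8, 3] end={s16,s7,s8} rej; 2/2 single-dels accept.
1 minimals (antichain).

Antichain: [00].


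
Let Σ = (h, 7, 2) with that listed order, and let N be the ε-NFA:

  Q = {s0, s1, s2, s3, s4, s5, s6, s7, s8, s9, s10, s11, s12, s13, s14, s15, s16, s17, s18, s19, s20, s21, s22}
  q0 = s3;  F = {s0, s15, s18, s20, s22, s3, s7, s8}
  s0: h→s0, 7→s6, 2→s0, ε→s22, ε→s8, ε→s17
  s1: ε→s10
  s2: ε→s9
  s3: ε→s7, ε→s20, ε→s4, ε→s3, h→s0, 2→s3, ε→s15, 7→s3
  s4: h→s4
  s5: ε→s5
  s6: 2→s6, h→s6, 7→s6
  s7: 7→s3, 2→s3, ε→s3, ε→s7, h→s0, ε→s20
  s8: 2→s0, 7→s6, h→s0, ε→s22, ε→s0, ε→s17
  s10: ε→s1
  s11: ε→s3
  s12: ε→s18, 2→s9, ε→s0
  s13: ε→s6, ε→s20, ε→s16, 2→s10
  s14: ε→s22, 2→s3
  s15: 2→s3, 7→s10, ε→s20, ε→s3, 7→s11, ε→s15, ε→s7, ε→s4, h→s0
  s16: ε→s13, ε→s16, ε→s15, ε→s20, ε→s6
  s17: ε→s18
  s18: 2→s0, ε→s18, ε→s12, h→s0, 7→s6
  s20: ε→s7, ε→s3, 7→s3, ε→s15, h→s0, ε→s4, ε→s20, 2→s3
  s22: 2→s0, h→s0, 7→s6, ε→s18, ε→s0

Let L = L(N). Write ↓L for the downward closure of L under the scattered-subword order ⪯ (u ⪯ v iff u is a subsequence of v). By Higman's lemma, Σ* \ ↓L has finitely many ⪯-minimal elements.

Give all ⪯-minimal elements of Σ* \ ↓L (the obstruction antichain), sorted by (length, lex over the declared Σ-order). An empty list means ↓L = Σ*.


min(Σ*\↓L) = [h7].

|Q|=23, |F|=8, |δ|=77 (45 ε).
min D↑ (3 st, q0=0, F={2}): 0:h→1,7→0,2→0 1:h→1,7→2,2→1 2:h→2,7→2,2→2 (ε-aug+det+¬).
'h7': N↓-sim [16, 9, 1] end={s6} — reject; 2/2 single-dels accept.
1 minimals (antichain).


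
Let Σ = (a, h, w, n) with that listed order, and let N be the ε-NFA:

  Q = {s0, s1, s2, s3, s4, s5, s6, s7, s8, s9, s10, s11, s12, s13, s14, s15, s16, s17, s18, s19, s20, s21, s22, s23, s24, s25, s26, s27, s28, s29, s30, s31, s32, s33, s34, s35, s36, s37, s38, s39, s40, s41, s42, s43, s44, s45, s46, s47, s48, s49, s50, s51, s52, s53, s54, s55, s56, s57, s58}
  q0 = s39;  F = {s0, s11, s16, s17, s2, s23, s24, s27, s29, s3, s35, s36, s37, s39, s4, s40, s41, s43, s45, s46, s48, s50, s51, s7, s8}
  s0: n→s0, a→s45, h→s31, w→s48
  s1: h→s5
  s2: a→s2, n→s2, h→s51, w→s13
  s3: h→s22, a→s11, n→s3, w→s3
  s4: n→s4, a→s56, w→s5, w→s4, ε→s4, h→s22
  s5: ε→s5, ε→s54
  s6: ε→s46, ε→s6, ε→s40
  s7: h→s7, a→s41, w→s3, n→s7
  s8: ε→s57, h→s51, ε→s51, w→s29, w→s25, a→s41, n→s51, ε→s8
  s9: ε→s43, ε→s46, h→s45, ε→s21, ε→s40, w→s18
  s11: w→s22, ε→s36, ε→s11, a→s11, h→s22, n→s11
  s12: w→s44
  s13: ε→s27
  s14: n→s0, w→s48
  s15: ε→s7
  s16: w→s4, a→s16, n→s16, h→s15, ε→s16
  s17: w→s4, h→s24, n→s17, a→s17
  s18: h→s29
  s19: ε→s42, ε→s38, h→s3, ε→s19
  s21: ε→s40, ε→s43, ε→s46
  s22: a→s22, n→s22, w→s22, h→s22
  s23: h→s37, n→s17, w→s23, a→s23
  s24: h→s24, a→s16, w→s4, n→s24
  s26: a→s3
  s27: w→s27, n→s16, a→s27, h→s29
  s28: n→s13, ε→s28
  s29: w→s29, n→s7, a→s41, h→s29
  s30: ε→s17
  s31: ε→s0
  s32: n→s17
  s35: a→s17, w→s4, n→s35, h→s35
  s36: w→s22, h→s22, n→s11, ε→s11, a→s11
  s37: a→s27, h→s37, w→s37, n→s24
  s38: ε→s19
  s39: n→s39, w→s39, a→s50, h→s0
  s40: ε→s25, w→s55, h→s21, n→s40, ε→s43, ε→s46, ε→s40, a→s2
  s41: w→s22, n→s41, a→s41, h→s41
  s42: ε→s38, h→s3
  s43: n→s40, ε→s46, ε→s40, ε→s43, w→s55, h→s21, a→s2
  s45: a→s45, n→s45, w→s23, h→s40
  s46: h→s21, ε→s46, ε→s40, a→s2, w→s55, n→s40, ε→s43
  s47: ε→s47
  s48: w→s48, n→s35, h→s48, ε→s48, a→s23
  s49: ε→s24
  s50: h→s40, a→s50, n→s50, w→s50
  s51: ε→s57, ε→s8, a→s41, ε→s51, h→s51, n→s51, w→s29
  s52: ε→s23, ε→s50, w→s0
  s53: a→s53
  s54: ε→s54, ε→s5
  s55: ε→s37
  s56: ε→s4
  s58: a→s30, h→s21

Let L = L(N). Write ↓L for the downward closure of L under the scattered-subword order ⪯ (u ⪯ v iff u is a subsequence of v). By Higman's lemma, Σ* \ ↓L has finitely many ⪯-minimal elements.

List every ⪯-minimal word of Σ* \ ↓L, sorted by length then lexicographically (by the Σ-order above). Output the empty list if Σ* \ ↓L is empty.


Antichain: [hwnwh, ahahaw].

|Q|=59, |F|=25, |δ|=174 (52 ε).
min D↑ (22 st, q0=0, F={18}): 0:a→1,h→2,w→0,n→0 1:a→1,h→3,w→1,n→1 2:a→4,h→2,w→5,n→2 3:a→6,h→3,w→7,n→3 4:a→4,h→3,w→8,n→4 5:a→8,h→5,w→5,n→9 6:a→6,h→10,w→11,n→6 7:a→11,h→7,w→7,n→12 8:a→8,h→7,w→8,n→13 9:a→13,h→9,w→14,n→9 10:a→15,h→10,w→16,n→10 11:a→11,h→16,w→11,n→17 12:a→17,h→12,w→14,n→12 13:a→13,h→12,w→14,n→13 14:a→14,h→18,w→14,n→14 15:a→15,h→15,w→18,n→15 16:a→15,h→16,w→16,n→19 17:a→17,h→19,w→14,n→17 18:a→18,h→18,w→18,n→18 19:a→15,h→19,w→20,n→19 20:a→21,h→18,w→20,n→20 21:a→21,h→18,w→18,n→21 [Hopcroft].
'hwnwh': N↓-sim [36, 34, 23, 15, 8, 1] end={s22} ∉↓L; 5/5 single-dels accept.
'ahahaw': |S_i|=[36, 31, 27, 20, 12, 4, 1] end={s22} ∉↓L; 6/6 single-dels accept.
2 minimals (antichain).


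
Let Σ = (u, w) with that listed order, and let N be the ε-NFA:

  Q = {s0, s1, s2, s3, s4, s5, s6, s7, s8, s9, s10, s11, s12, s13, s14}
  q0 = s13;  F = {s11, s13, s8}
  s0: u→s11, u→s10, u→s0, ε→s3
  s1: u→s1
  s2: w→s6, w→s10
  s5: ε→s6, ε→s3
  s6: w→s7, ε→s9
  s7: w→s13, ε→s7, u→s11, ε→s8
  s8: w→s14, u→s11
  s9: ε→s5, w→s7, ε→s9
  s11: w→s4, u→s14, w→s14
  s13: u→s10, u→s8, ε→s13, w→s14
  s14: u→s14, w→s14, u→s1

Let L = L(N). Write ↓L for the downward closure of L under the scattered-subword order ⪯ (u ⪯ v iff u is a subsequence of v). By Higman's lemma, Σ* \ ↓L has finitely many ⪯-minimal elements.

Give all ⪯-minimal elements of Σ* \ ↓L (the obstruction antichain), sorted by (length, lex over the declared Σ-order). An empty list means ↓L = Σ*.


|Q|=15, |F|=3, |δ|=30 (9 ε).
min D↑ (4 st, q0=0, F={2}): 0:u→1,w→2 1:u→3,w→2 2:u→2,w→2 3:u→2,w→2.
'w': |S_i|=[7, 3] end={s1,s14,s4} ∉↓L; 1/1 single-dels accept.
'uuu': |S_i|=[7, 6, 4, 2] end={s1,s14} rej; 3/3 deletions ∈↓L.
2 obstructions.

Antichain: [w, uuu].


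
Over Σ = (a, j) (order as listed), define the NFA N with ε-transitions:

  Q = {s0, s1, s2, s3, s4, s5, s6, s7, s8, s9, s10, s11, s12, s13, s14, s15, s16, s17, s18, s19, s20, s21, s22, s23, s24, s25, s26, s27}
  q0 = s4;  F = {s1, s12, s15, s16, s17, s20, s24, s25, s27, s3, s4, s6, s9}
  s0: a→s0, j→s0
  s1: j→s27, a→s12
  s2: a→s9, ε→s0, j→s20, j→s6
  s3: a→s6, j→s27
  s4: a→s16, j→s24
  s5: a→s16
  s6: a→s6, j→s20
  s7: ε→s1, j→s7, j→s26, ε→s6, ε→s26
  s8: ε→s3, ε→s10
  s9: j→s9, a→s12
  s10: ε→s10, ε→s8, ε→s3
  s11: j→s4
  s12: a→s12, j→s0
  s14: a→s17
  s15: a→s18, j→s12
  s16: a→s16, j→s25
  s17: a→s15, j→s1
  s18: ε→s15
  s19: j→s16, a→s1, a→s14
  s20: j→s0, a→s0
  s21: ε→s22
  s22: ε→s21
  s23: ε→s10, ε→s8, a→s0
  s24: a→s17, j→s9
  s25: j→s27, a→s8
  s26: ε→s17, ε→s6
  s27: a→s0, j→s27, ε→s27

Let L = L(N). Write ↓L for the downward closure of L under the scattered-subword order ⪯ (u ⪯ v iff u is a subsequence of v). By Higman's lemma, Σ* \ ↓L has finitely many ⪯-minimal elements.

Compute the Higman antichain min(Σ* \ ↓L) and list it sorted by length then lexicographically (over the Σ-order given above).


min(Σ*\↓L) = [ajja, jjaj, jaajj].

|Q|=28, |F|=13, |δ|=57 (17 ε).
min D↑ (14 st, q0=0, F={12}): 0:a→1,j→2 1:a→1,j→3 2:a→4,j→5 3:a→6,j→7 4:a→8,j→9 5:a→10,j→5 6:a→11,j→7 7:a→12,j→7 8:a→8,j→10 9:a→10,j→7 10:a→10,j→12 11:a→11,j→13 12:a→12,j→12 13:a→12,j→12 [Hopcroft].
'ajja': run [17, 14, 10, 3, 1] end={s0} rej; 4/4 single-dels accept.
'jjaj': N↓-sim [17, 15, 6, 2, 1] end={s0} — reject; 4/4 deletions ∈↓L.
'jaajj': |S_i|=[17, 15, 12, 6, 3, 1] end={s0} rej; 5/5 single-dels accept.
3 minimals (antichain).


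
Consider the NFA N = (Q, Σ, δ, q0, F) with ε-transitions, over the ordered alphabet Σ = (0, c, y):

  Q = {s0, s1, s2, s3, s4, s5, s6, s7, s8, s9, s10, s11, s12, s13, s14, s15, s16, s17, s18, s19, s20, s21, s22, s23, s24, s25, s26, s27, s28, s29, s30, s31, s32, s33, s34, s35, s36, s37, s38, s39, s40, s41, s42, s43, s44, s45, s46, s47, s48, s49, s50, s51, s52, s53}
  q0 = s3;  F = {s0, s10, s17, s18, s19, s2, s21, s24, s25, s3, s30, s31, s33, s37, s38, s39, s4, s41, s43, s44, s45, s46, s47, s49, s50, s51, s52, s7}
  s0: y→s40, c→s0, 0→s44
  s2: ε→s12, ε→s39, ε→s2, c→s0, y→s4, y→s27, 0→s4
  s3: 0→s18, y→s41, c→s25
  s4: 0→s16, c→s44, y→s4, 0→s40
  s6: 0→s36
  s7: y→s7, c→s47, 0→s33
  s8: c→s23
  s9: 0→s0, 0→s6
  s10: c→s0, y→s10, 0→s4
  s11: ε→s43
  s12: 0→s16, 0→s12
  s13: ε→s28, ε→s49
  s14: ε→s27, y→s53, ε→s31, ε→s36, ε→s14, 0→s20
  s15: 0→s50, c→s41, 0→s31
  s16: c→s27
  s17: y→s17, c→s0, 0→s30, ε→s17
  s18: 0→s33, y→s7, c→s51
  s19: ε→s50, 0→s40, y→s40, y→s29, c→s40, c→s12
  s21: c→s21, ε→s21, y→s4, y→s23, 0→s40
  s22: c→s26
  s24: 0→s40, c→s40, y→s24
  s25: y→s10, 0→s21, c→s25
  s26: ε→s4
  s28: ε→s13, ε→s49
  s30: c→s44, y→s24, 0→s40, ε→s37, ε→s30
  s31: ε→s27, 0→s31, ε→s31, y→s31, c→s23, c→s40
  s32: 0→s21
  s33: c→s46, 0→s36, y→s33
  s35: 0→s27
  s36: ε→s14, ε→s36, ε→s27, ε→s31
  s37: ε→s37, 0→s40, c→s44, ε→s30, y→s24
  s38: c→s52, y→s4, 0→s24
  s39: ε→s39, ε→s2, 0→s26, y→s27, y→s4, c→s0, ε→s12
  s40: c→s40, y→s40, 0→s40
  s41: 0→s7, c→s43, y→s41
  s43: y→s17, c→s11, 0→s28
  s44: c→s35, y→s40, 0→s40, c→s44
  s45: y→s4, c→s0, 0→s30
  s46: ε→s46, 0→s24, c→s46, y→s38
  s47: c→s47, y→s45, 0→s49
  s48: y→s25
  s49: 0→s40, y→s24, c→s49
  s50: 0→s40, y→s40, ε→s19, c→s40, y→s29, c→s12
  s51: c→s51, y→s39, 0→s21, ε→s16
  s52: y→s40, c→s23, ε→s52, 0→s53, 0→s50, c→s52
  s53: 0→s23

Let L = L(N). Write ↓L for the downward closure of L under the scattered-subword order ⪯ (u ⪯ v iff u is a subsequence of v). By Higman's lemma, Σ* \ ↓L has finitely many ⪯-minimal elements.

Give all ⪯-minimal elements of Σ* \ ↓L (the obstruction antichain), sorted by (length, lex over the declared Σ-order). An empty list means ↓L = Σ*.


|Q|=54, |F|=28, |δ|=149 (33 ε).
min D↑ (26 st, q0=0, F={14}): 0:0→1,c→2,y→3 1:0→4,c→5,y→6 2:0→7,c→2,y→8 3:0→6,c→9,y→3 4:0→10,c→11,y→4 5:0→7,c→5,y→12 6:0→4,c→13,y→6 7:0→14,c→7,y→15 8:0→15,c→16,y→8 9:0→17,c→9,y→18 10:0→10,c→14,y→10 11:0→19,c→11,y→20 12:0→15,c→16,y→15 13:0→17,c→13,y→21 14:0→14,c→14,y→14 15:0→14,c→22,y→15 16:0→22,c→16,y→14 17:0→14,c→17,y→19 18:0→23,c→16,y→18 19:0→14,c→14,y→19 20:0→19,c→24,y→15 21:0→23,c→16,y→15 22:0→14,c→22,y→14 23:0→14,c→22,y→19 24:0→25,c→24,y→14 25:0→14,c→14,y→14 [Hopcroft].
'c00': N↓-sim [43, 34, 20, 5] end={s12,s16,s23,s27,s40} rej; 3/3 del acc.
'000c': |S_i|=[43, 36, 26, 14, 5] end={s12,s16,s23,s27,s40} — reject; 4/4 del acc.
'cycy': run [43, 34, 24, 13, 2] end={s29,s40} — reject; 4/4 deletions ∈↓L.
'0cyy0': run [43, 36, 27, 22, 8, 3] end={s16,s27,s40} ∉↓L; 5/5 deletions ∈↓L.
'yc0yc': |S_i|=[43, 38, 27, 17, 3, 1] end={s40} ∉↓L; 5/5 deletions ∈↓L.
5 minimals (antichain).

A = [c00, 000c, cycy, 0cyy0, yc0yc].


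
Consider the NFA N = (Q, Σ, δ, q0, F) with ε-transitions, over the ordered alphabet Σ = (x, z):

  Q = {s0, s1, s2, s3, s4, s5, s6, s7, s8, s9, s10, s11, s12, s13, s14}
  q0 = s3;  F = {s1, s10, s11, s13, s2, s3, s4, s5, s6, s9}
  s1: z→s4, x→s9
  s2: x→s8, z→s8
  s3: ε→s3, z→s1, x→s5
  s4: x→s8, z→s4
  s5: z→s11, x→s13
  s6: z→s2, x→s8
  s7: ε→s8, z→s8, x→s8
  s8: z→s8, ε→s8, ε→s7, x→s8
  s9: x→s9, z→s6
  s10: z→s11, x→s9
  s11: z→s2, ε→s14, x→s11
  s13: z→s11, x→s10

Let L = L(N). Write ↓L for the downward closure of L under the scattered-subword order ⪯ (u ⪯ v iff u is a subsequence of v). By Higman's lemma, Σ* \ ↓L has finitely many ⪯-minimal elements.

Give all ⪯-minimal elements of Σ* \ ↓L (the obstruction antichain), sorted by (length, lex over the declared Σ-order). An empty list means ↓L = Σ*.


|Q|=15, |F|=10, |δ|=29 (5 ε).
min D↑ (11 st, q0=0, F={10}): 0:x→1,z→2 1:x→3,z→4 2:x→5,z→6 3:x→7,z→4 4:x→4,z→8 5:x→5,z→9 6:x→10,z→6 7:x→5,z→4 8:x→10,z→10 9:x→10,z→8 10:x→10,z→10.
'zzx': N↓-sim [13, 9, 5, 2] end={s7,s8} — reject; 3/3 single-dels accept.
'xzzz': |S_i|=[13, 10, 6, 3, 2] end={s7,s8} — reject; 4/4 deletions ∈↓L.
'xxxxzx': N↓-sim [13, 10, 9, 8, 7, 4, 2] end={s7,s8} rej; 6/6 deletions ∈↓L.
3 obstructions.

A = [zzx, xzzz, xxxxzx].


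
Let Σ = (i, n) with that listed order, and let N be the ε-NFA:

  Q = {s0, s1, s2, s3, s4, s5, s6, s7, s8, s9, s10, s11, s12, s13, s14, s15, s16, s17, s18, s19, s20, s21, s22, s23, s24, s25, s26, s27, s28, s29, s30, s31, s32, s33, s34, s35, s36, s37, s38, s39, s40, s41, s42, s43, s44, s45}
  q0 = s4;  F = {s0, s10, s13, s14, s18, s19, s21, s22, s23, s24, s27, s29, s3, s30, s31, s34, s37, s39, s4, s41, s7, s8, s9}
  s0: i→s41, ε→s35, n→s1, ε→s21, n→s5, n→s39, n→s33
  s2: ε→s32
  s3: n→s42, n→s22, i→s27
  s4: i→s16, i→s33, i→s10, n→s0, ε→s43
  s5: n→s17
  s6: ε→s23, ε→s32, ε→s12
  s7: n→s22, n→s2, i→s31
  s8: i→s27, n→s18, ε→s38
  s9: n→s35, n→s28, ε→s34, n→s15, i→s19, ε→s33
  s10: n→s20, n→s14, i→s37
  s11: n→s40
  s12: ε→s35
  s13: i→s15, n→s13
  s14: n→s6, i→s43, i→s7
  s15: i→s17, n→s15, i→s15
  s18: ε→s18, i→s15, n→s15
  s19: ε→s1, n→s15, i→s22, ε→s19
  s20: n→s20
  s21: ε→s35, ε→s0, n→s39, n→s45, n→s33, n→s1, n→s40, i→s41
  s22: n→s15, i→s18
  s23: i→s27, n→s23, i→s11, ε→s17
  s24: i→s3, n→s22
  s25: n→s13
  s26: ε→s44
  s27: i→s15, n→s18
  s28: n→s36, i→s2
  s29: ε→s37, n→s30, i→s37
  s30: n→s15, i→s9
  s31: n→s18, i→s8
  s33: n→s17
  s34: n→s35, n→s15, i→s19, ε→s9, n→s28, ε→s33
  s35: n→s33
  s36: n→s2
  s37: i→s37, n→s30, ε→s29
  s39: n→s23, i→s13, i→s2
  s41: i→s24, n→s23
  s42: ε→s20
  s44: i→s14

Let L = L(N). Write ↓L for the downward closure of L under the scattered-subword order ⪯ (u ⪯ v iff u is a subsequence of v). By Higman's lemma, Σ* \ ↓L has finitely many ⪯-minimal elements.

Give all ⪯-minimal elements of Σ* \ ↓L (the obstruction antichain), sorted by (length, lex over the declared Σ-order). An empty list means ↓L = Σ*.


|Q|=46, |F|=23, |δ|=101 (23 ε).
min D↑ (21 st, q0=0, F={13}): 0:i→1,n→2 1:i→3,n→4 2:i→5,n→6 3:i→3,n→7 4:i→8,n→9 5:i→10,n→9 6:i→11,n→9 7:i→12,n→13 8:i→14,n→15 9:i→16,n→9 10:i→17,n→15 11:i→13,n→11 12:i→18,n→13 13:i→13,n→13 14:i→19,n→20 15:i→20,n→13 16:i→13,n→20 17:i→16,n→15 18:i→15,n→13 19:i→16,n→20 20:i→13,n→13 [Hopcroft].
'iinn': run [43, 37, 29, 18, 9] end={s15,s17,s2,s20,s28,s32,s33,s35,s36} — reject; 4/4 single-dels accept.
'nnii': |S_i|=[43, 38, 23, 9, 2] end={s15,s17} — reject; 4/4 single-dels accept.
'iniini': N↓-sim [43, 37, 30, 22, 12, 3, 2] end={s15,s17} — reject; 6/6 deletions ∈↓L.
'niiiii': run [43, 38, 29, 18, 10, 4, 2] end={s15,s17} ∉↓L; 6/6 single-dels accept.
'nnninn': run [43, 38, 23, 13, 6, 4, 2] end={s15,s17} — reject; 6/6 del acc.
5 obstructions.

min(Σ*\↓L) = [iinn, nnii, iniini, niiiii, nnninn].


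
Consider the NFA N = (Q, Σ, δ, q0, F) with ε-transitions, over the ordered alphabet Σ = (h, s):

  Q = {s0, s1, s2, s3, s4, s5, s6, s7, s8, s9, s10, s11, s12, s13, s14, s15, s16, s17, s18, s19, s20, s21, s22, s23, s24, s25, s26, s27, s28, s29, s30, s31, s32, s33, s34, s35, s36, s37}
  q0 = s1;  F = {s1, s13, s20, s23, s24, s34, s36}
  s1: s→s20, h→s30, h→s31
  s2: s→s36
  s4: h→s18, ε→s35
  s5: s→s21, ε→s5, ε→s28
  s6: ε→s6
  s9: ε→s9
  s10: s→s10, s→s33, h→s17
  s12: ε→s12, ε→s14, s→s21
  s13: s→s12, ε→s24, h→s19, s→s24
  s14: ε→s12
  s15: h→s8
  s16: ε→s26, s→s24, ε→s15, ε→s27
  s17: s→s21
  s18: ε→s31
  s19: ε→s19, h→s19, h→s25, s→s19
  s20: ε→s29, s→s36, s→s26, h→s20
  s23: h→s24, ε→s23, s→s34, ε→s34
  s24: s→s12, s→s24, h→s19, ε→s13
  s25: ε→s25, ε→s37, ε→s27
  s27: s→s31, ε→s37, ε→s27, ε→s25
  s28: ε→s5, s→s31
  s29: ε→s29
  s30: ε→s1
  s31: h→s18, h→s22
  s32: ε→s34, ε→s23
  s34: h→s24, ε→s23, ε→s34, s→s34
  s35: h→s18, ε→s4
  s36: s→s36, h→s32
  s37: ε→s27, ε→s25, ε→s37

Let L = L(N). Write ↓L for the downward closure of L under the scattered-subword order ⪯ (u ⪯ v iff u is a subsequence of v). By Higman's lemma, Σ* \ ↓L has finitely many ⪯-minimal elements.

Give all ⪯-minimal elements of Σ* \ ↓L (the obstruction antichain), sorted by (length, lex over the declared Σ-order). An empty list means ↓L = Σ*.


Antichain: [sshhh].

|Q|=38, |F|=7, |δ|=71 (35 ε).
min D↑ (6 st, q0=0, F={5}): 0:h→0,s→1 1:h→1,s→2 2:h→3,s→2 3:h→4,s→3 4:h→5,s→4 5:h→5,s→5 [Hopcroft].
'sshhh': run [21, 19, 17, 15, 12, 7] end={s18,s19,s22,s25,s27,s31,s37} — reject; 5/5 single-dels accept.
1 obstructions.


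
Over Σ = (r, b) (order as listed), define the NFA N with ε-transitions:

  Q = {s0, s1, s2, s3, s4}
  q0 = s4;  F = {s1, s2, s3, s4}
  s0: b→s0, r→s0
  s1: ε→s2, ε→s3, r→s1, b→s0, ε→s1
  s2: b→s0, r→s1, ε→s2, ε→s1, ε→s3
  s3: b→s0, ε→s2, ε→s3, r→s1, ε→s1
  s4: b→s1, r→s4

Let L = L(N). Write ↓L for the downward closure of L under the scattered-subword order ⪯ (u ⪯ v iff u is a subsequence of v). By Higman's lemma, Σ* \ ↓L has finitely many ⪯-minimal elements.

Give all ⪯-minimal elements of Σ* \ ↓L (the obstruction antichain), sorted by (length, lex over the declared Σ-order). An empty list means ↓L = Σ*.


Antichain: [bb].

|Q|=5, |F|=4, |δ|=19 (9 ε).
min D↑ (3 st, q0=0, F={2}): 0:r→0,b→1 1:r→1,b→2 2:r→2,b→2 [Hopcroft].
'bb': |S_i|=[5, 4, 1] end={s0} rej; 2/2 deletions ∈↓L.
1 minimals (antichain).


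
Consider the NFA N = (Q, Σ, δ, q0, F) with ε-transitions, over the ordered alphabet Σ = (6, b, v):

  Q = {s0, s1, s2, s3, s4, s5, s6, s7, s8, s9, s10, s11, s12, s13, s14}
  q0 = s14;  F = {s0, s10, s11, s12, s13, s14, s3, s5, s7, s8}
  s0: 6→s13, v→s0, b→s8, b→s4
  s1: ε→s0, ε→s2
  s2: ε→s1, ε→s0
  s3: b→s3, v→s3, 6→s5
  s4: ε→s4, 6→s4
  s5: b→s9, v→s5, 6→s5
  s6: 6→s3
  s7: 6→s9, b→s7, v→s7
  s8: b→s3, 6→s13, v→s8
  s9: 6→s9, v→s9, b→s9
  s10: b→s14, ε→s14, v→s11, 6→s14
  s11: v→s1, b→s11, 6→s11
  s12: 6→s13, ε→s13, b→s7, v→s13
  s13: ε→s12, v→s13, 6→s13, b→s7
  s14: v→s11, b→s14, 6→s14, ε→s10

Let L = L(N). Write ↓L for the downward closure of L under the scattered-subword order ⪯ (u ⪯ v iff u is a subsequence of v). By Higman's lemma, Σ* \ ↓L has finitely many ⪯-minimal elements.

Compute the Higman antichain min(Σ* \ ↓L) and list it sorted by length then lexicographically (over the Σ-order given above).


|Q|=15, |F|=10, |δ|=45 (9 ε).
min D↑ (9 st, q0=0, F={7}): 0:6→0,b→0,v→1 1:6→1,b→1,v→2 2:6→3,b→4,v→2 3:6→3,b→5,v→3 4:6→3,b→6,v→4 5:6→7,b→5,v→5 6:6→8,b→6,v→6 7:6→7,b→7,v→7 8:6→8,b→7,v→8 [Hopcroft].
'vv6b6': |S_i|=[14, 12, 11, 6, 2, 1] end={s9} — reject; 5/5 deletions ∈↓L.
'vvbb6b': run [14, 12, 11, 8, 4, 2, 1] end={s9} — reject; 6/6 deletions ∈↓L.
2 words, ⪯-incomp.

min(Σ*\↓L) = [vv6b6, vvbb6b].


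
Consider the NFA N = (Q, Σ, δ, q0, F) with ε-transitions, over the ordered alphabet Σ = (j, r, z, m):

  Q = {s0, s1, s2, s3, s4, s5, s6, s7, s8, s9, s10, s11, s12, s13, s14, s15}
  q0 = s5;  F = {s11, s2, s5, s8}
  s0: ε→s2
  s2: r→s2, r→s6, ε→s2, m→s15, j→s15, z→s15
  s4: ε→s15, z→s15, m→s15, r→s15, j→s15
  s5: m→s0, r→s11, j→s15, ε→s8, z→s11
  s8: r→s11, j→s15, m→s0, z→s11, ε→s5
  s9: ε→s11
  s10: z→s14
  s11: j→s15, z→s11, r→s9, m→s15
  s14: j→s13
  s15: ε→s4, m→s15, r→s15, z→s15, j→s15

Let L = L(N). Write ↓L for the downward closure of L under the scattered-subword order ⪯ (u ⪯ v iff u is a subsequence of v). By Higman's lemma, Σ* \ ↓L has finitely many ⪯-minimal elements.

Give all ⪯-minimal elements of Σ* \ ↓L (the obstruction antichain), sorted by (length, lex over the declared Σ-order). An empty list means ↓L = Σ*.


A = [j, rm, zm, mz, mm].

|Q|=16, |F|=4, |δ|=34 (7 ε).
min D↑ (4 st, q0=0, F={1}): 0:j→1,r→2,z→2,m→3 1:j→1,r→1,z→1,m→1 2:j→1,r→2,z→2,m→1 3:j→1,r→3,z→1,m→1 [Hopcroft].
'j': N↓-sim [9, 2] end={s15,s4} — reject; 1/1 single-dels accept.
'rm': |S_i|=[9, 6, 2] end={s15,s4} rej; 2/2 single-dels accept.
'zm': run [9, 4, 2] end={s15,s4} ∉↓L; 2/2 deletions ∈↓L.
'mz': |S_i|=[9, 5, 2] end={s15,s4} — reject; 2/2 single-dels accept.
'mm': |S_i|=[9, 5, 2] end={s15,s4} — reject; 2/2 single-dels accept.
5 words, ⪯-incomp.


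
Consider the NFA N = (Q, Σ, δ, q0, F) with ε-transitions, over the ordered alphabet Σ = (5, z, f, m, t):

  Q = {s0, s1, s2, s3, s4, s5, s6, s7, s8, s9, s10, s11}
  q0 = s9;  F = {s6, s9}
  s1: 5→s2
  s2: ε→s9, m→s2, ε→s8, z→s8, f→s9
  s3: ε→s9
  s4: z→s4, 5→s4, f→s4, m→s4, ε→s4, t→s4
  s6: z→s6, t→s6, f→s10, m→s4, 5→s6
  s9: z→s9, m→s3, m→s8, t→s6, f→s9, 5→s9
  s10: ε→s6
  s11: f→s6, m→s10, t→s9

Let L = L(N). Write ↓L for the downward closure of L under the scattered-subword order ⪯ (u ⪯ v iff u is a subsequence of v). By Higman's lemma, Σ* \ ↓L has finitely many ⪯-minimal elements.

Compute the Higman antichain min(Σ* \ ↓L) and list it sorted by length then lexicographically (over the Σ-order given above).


min(Σ*\↓L) = [tm].

|Q|=12, |F|=2, |δ|=28 (5 ε).
min D↑ (3 st, q0=0, F={2}): 0:5→0,z→0,f→0,m→0,t→1 1:5→1,z→1,f→1,m→2,t→1 2:5→2,z→2,f→2,m→2,t→2 (ε-aug+det+¬).
'tm': N↓-sim [6, 3, 1] end={s4} — reject; 2/2 del acc.
1 obstructions.


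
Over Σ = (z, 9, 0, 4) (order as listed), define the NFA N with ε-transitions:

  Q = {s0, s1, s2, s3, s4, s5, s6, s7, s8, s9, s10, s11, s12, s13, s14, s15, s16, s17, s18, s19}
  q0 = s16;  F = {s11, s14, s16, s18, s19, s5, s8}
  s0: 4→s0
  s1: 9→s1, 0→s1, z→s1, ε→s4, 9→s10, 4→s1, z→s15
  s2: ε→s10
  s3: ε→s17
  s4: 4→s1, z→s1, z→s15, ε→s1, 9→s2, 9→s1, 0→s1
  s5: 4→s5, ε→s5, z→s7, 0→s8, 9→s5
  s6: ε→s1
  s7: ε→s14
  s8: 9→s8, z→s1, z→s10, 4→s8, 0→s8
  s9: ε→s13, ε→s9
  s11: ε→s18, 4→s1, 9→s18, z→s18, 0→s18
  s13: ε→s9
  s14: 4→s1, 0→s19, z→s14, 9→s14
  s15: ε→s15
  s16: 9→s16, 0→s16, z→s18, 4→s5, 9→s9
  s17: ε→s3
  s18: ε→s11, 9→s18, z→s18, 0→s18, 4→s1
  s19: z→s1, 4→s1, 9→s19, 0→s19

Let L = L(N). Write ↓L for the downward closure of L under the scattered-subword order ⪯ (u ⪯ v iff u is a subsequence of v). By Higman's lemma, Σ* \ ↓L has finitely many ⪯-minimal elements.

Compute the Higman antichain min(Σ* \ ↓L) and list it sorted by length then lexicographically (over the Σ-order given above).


|Q|=20, |F|=7, |δ|=57 (14 ε).
min D↑ (7 st, q0=0, F={3}): 0:z→1,9→0,0→0,4→2 1:z→1,9→1,0→1,4→3 2:z→4,9→2,0→5,4→2 3:z→3,9→3,0→3,4→3 4:z→4,9→4,0→6,4→3 5:z→3,9→5,0→5,4→5 6:z→3,9→6,0→6,4→3 [Hopcroft].
'z4': |S_i|=[15, 10, 5] end={s1,s10,s15,s2,s4} — reject; 2/2 single-dels accept.
'40z': run [15, 10, 7, 5] end={s1,s10,s15,s2,s4} rej; 3/3 deletions ∈↓L.
2 obstructions.

A = [z4, 40z].


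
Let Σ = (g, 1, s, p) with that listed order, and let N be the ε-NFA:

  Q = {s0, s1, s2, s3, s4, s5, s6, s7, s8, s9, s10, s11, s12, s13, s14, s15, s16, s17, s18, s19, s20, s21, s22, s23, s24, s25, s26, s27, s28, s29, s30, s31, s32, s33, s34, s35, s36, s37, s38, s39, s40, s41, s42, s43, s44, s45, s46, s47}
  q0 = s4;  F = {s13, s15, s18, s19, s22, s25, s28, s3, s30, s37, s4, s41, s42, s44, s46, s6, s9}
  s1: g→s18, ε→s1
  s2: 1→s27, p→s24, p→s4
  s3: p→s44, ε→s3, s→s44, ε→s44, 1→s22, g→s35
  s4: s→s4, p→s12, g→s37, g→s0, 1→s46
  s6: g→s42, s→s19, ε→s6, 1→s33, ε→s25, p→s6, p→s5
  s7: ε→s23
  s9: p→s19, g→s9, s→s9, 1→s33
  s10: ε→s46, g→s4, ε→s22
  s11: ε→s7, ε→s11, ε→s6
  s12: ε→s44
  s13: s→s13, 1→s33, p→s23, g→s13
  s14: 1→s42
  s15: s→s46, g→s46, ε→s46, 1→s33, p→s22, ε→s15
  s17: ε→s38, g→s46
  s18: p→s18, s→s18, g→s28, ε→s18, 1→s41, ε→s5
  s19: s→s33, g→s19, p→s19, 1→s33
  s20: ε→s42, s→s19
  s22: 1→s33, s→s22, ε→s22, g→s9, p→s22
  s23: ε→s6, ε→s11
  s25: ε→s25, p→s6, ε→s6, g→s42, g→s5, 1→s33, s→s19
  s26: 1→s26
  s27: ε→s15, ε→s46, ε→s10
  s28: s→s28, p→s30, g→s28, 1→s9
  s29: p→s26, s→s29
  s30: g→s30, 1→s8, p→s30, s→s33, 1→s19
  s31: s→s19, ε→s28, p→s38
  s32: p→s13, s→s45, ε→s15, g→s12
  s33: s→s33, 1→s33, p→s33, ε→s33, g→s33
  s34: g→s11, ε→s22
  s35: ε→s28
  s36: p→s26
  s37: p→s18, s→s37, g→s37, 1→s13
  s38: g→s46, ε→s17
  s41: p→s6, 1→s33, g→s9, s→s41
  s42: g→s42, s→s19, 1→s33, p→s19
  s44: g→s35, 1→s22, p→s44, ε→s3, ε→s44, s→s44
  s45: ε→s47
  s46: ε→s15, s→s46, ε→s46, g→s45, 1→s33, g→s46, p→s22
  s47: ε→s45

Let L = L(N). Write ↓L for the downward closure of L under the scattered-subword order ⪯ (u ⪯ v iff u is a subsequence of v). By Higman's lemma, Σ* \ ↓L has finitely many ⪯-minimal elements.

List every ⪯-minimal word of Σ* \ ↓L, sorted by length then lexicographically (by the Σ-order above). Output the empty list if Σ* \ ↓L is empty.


|Q|=48, |F|=17, |δ|=134 (38 ε).
min D↑ (15 st, q0=0, F={6}): 0:g→1,1→2,s→0,p→3 1:g→1,1→4,s→1,p→5 2:g→2,1→6,s→2,p→7 3:g→8,1→7,s→3,p→3 4:g→4,1→6,s→4,p→9 5:g→8,1→10,s→5,p→5 6:g→6,1→6,s→6,p→6 7:g→11,1→6,s→7,p→7 8:g→8,1→11,s→8,p→12 9:g→13,1→6,s→14,p→9 10:g→11,1→6,s→10,p→9 11:g→11,1→6,s→11,p→14 12:g→12,1→14,s→6,p→12 13:g→13,1→6,s→14,p→14 14:g→14,1→6,s→6,p→14 (ε-aug+det+¬).
'11': |S_i|=[28, 18, 1] end={s33} rej; 2/2 deletions ∈↓L.
'pgps': run [28, 20, 9, 4, 1] end={s33} ∉↓L; 4/4 single-dels accept.
'g1pss': |S_i|=[28, 24, 13, 9, 2, 1] end={s33} — reject; 5/5 single-dels accept.
3 words, ⪯-incomp.

min(Σ*\↓L) = [11, pgps, g1pss].


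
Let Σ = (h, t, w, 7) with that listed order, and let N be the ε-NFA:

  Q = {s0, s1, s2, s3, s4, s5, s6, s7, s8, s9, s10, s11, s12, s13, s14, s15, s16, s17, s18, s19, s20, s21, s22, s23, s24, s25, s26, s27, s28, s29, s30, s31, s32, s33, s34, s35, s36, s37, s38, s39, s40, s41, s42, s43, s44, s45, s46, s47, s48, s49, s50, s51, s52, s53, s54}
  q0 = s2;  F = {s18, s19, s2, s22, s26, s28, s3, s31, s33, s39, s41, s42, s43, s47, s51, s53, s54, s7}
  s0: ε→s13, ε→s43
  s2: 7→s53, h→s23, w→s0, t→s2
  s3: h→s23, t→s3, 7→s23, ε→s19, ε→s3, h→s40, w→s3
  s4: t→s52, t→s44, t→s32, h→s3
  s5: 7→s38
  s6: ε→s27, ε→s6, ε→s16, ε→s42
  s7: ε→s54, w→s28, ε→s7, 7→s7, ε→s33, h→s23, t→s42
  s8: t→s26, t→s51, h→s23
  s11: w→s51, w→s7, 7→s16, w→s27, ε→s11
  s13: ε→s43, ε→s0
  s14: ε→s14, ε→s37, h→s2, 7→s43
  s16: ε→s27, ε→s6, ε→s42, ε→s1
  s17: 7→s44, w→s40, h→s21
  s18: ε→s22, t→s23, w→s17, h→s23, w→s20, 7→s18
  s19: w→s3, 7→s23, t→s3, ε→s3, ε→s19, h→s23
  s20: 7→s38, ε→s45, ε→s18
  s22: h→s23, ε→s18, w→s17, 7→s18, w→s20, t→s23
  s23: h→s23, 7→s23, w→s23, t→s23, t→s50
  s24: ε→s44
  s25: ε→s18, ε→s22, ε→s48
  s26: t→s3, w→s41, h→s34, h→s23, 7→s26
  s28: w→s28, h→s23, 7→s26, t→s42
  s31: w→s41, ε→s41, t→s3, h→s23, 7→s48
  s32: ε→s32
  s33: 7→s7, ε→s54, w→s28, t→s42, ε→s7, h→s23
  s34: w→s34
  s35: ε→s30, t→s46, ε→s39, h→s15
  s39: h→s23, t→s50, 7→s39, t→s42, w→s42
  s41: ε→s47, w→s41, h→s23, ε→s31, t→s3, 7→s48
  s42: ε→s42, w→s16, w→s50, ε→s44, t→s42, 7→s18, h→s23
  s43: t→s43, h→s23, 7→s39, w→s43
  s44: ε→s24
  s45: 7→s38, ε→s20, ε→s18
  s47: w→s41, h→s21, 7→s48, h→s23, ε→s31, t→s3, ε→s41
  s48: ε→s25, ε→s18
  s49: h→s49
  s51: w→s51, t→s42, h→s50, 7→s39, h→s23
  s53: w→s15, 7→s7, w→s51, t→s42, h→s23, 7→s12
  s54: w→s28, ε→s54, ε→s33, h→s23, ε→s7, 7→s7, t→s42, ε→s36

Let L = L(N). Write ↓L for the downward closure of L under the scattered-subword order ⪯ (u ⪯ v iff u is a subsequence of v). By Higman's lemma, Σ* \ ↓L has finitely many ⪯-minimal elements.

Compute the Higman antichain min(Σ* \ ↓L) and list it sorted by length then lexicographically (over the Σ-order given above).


A = [h, 7t7t, w7w7t, 77w7t7].

|Q|=55, |F|=18, |δ|=161 (51 ε).
min D↑ (13 st, q0=0, F={1}): 0:h→1,t→0,w→2,7→3 1:h→1,t→1,w→1,7→1 2:h→1,t→2,w→2,7→4 3:h→1,t→5,w→6,7→7 4:h→1,t→5,w→5,7→4 5:h→1,t→5,w→5,7→8 6:h→1,t→5,w→6,7→4 7:h→1,t→5,w→9,7→7 8:h→1,t→1,w→8,7→8 9:h→1,t→5,w→9,7→10 10:h→1,t→11,w→12,7→10 11:h→1,t→11,w→11,7→1 12:h→1,t→11,w→12,7→8 (ε-aug+det+¬).
'h': run [40, 5] end={s21,s23,s34,s40,s50} rej; 1/1 single-dels accept.
'7t7t': run [40, 36, 19, 12, 2] end={s23,s50} ∉↓L; 4/4 single-dels accept.
'w7w7t': |S_i|=[40, 33, 27, 25, 14, 2] end={s23,s50} rej; 5/5 deletions ∈↓L.
'77w7t7': N↓-sim [40, 36, 33, 27, 21, 5, 2] end={s23,s50} ∉↓L; 6/6 del acc.
4 minimals (antichain).
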